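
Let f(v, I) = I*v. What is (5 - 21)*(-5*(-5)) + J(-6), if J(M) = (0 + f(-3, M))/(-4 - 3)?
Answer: -2818/7 ≈ -402.57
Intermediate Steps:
J(M) = 3*M/7 (J(M) = (0 + M*(-3))/(-4 - 3) = (0 - 3*M)/(-7) = -3*M*(-1/7) = 3*M/7)
(5 - 21)*(-5*(-5)) + J(-6) = (5 - 21)*(-5*(-5)) + (3/7)*(-6) = -(-16)*(-25) - 18/7 = -16*25 - 18/7 = -400 - 18/7 = -2818/7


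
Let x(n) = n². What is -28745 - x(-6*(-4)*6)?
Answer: -49481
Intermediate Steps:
-28745 - x(-6*(-4)*6) = -28745 - (-6*(-4)*6)² = -28745 - (24*6)² = -28745 - 1*144² = -28745 - 1*20736 = -28745 - 20736 = -49481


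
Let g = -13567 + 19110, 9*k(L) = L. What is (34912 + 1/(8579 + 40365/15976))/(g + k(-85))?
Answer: 21538717945668/3413888976569 ≈ 6.3091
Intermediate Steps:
k(L) = L/9
g = 5543
(34912 + 1/(8579 + 40365/15976))/(g + k(-85)) = (34912 + 1/(8579 + 40365/15976))/(5543 + (⅑)*(-85)) = (34912 + 1/(8579 + 40365*(1/15976)))/(5543 - 85/9) = (34912 + 1/(8579 + 40365/15976))/(49802/9) = (34912 + 1/(137098469/15976))*(9/49802) = (34912 + 15976/137098469)*(9/49802) = (4786381765704/137098469)*(9/49802) = 21538717945668/3413888976569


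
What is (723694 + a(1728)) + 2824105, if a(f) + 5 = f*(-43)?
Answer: 3473490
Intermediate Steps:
a(f) = -5 - 43*f (a(f) = -5 + f*(-43) = -5 - 43*f)
(723694 + a(1728)) + 2824105 = (723694 + (-5 - 43*1728)) + 2824105 = (723694 + (-5 - 74304)) + 2824105 = (723694 - 74309) + 2824105 = 649385 + 2824105 = 3473490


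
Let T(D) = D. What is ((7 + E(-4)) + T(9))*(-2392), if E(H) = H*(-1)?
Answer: -47840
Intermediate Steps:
E(H) = -H
((7 + E(-4)) + T(9))*(-2392) = ((7 - 1*(-4)) + 9)*(-2392) = ((7 + 4) + 9)*(-2392) = (11 + 9)*(-2392) = 20*(-2392) = -47840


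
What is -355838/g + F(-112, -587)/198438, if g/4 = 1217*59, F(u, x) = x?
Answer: -8847546811/7124221857 ≈ -1.2419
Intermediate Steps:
g = 287212 (g = 4*(1217*59) = 4*71803 = 287212)
-355838/g + F(-112, -587)/198438 = -355838/287212 - 587/198438 = -355838*1/287212 - 587*1/198438 = -177919/143606 - 587/198438 = -8847546811/7124221857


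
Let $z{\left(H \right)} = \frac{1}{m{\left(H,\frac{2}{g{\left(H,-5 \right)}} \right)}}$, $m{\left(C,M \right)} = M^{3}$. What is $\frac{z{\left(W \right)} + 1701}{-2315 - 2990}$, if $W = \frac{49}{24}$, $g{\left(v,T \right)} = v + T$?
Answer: $- \frac{187759081}{586690560} \approx -0.32003$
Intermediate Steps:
$g{\left(v,T \right)} = T + v$
$W = \frac{49}{24}$ ($W = 49 \cdot \frac{1}{24} = \frac{49}{24} \approx 2.0417$)
$z{\left(H \right)} = \frac{\left(-5 + H\right)^{3}}{8}$ ($z{\left(H \right)} = \frac{1}{\left(\frac{2}{-5 + H}\right)^{3}} = \frac{1}{8 \frac{1}{\left(-5 + H\right)^{3}}} = \frac{\left(-5 + H\right)^{3}}{8}$)
$\frac{z{\left(W \right)} + 1701}{-2315 - 2990} = \frac{\frac{\left(-5 + \frac{49}{24}\right)^{3}}{8} + 1701}{-2315 - 2990} = \frac{\frac{\left(- \frac{71}{24}\right)^{3}}{8} + 1701}{-5305} = \left(\frac{1}{8} \left(- \frac{357911}{13824}\right) + 1701\right) \left(- \frac{1}{5305}\right) = \left(- \frac{357911}{110592} + 1701\right) \left(- \frac{1}{5305}\right) = \frac{187759081}{110592} \left(- \frac{1}{5305}\right) = - \frac{187759081}{586690560}$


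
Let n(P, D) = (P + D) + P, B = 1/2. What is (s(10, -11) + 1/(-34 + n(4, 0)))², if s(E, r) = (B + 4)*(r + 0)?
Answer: 414736/169 ≈ 2454.1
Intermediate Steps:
B = ½ ≈ 0.50000
s(E, r) = 9*r/2 (s(E, r) = (½ + 4)*(r + 0) = 9*r/2)
n(P, D) = D + 2*P (n(P, D) = (D + P) + P = D + 2*P)
(s(10, -11) + 1/(-34 + n(4, 0)))² = ((9/2)*(-11) + 1/(-34 + (0 + 2*4)))² = (-99/2 + 1/(-34 + (0 + 8)))² = (-99/2 + 1/(-34 + 8))² = (-99/2 + 1/(-26))² = (-99/2 - 1/26)² = (-644/13)² = 414736/169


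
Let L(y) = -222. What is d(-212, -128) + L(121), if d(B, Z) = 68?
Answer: -154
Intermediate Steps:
d(-212, -128) + L(121) = 68 - 222 = -154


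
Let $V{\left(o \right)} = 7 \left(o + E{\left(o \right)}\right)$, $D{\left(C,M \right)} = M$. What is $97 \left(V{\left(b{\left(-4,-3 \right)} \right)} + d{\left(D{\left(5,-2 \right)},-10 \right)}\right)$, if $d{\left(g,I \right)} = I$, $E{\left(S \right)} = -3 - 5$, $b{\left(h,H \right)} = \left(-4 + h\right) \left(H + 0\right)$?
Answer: $9894$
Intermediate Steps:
$b{\left(h,H \right)} = H \left(-4 + h\right)$ ($b{\left(h,H \right)} = \left(-4 + h\right) H = H \left(-4 + h\right)$)
$E{\left(S \right)} = -8$
$V{\left(o \right)} = -56 + 7 o$ ($V{\left(o \right)} = 7 \left(o - 8\right) = 7 \left(-8 + o\right) = -56 + 7 o$)
$97 \left(V{\left(b{\left(-4,-3 \right)} \right)} + d{\left(D{\left(5,-2 \right)},-10 \right)}\right) = 97 \left(\left(-56 + 7 \left(- 3 \left(-4 - 4\right)\right)\right) - 10\right) = 97 \left(\left(-56 + 7 \left(\left(-3\right) \left(-8\right)\right)\right) - 10\right) = 97 \left(\left(-56 + 7 \cdot 24\right) - 10\right) = 97 \left(\left(-56 + 168\right) - 10\right) = 97 \left(112 - 10\right) = 97 \cdot 102 = 9894$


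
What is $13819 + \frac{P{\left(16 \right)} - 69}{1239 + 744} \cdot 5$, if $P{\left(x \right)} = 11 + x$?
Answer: $\frac{9134289}{661} \approx 13819.0$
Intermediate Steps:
$13819 + \frac{P{\left(16 \right)} - 69}{1239 + 744} \cdot 5 = 13819 + \frac{\left(11 + 16\right) - 69}{1239 + 744} \cdot 5 = 13819 + \frac{27 - 69}{1983} \cdot 5 = 13819 + \left(-42\right) \frac{1}{1983} \cdot 5 = 13819 - \frac{70}{661} = \frac{9134289}{661}$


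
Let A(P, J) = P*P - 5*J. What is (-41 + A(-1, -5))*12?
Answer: -180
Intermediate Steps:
A(P, J) = P² - 5*J
(-41 + A(-1, -5))*12 = (-41 + ((-1)² - 5*(-5)))*12 = (-41 + (1 + 25))*12 = (-41 + 26)*12 = -15*12 = -180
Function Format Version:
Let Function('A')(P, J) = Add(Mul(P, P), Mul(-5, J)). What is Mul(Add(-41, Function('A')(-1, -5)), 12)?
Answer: -180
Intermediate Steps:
Function('A')(P, J) = Add(Pow(P, 2), Mul(-5, J))
Mul(Add(-41, Function('A')(-1, -5)), 12) = Mul(Add(-41, Add(Pow(-1, 2), Mul(-5, -5))), 12) = Mul(Add(-41, Add(1, 25)), 12) = Mul(Add(-41, 26), 12) = Mul(-15, 12) = -180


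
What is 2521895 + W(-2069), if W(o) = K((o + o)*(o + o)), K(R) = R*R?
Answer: 293198638347831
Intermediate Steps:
K(R) = R**2
W(o) = 16*o**4 (W(o) = ((o + o)*(o + o))**2 = ((2*o)*(2*o))**2 = (4*o**2)**2 = 16*o**4)
2521895 + W(-2069) = 2521895 + 16*(-2069)**4 = 2521895 + 16*18324914739121 = 2521895 + 293198635825936 = 293198638347831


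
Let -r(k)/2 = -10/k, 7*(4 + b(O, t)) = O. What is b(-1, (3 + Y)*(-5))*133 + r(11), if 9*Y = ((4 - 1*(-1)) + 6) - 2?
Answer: -6041/11 ≈ -549.18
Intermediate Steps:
Y = 1 (Y = (((4 - 1*(-1)) + 6) - 2)/9 = (((4 + 1) + 6) - 2)/9 = ((5 + 6) - 2)/9 = (11 - 2)/9 = (1/9)*9 = 1)
b(O, t) = -4 + O/7
r(k) = 20/k (r(k) = -(-20)/k = 20/k)
b(-1, (3 + Y)*(-5))*133 + r(11) = (-4 + (1/7)*(-1))*133 + 20/11 = (-4 - 1/7)*133 + 20*(1/11) = -29/7*133 + 20/11 = -551 + 20/11 = -6041/11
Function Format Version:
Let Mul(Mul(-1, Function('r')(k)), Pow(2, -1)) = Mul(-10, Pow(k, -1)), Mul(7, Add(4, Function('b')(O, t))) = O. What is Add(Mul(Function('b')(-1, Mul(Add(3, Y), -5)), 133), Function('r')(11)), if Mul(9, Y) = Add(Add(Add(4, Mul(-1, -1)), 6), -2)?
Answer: Rational(-6041, 11) ≈ -549.18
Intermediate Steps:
Y = 1 (Y = Mul(Rational(1, 9), Add(Add(Add(4, Mul(-1, -1)), 6), -2)) = Mul(Rational(1, 9), Add(Add(Add(4, 1), 6), -2)) = Mul(Rational(1, 9), Add(Add(5, 6), -2)) = Mul(Rational(1, 9), Add(11, -2)) = Mul(Rational(1, 9), 9) = 1)
Function('b')(O, t) = Add(-4, Mul(Rational(1, 7), O))
Function('r')(k) = Mul(20, Pow(k, -1)) (Function('r')(k) = Mul(-2, Mul(-10, Pow(k, -1))) = Mul(20, Pow(k, -1)))
Add(Mul(Function('b')(-1, Mul(Add(3, Y), -5)), 133), Function('r')(11)) = Add(Mul(Add(-4, Mul(Rational(1, 7), -1)), 133), Mul(20, Pow(11, -1))) = Add(Mul(Add(-4, Rational(-1, 7)), 133), Mul(20, Rational(1, 11))) = Add(Mul(Rational(-29, 7), 133), Rational(20, 11)) = Add(-551, Rational(20, 11)) = Rational(-6041, 11)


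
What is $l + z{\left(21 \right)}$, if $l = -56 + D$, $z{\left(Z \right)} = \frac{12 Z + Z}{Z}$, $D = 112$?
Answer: $69$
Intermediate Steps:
$z{\left(Z \right)} = 13$ ($z{\left(Z \right)} = \frac{13 Z}{Z} = 13$)
$l = 56$ ($l = -56 + 112 = 56$)
$l + z{\left(21 \right)} = 56 + 13 = 69$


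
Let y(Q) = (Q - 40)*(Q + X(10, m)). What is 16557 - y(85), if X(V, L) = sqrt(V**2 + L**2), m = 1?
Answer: 12732 - 45*sqrt(101) ≈ 12280.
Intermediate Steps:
X(V, L) = sqrt(L**2 + V**2)
y(Q) = (-40 + Q)*(Q + sqrt(101)) (y(Q) = (Q - 40)*(Q + sqrt(1**2 + 10**2)) = (-40 + Q)*(Q + sqrt(1 + 100)) = (-40 + Q)*(Q + sqrt(101)))
16557 - y(85) = 16557 - (85**2 - 40*85 - 40*sqrt(101) + 85*sqrt(101)) = 16557 - (7225 - 3400 - 40*sqrt(101) + 85*sqrt(101)) = 16557 - (3825 + 45*sqrt(101)) = 16557 + (-3825 - 45*sqrt(101)) = 12732 - 45*sqrt(101)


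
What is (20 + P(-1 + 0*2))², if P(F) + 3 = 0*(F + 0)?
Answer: 289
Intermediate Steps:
P(F) = -3 (P(F) = -3 + 0*(F + 0) = -3 + 0*F = -3 + 0 = -3)
(20 + P(-1 + 0*2))² = (20 - 3)² = 17² = 289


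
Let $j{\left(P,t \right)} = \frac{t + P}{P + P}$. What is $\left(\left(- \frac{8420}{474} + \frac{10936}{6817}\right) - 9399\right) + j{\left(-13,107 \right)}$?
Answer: $- \frac{197824195780}{21003177} \approx -9418.8$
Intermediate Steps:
$j{\left(P,t \right)} = \frac{P + t}{2 P}$
$\left(\left(- \frac{8420}{474} + \frac{10936}{6817}\right) - 9399\right) + j{\left(-13,107 \right)} = \left(\left(- \frac{8420}{474} + \frac{10936}{6817}\right) - 9399\right) + \frac{-13 + 107}{2 \left(-13\right)} = \left(\left(\left(-8420\right) \frac{1}{474} + 10936 \cdot \frac{1}{6817}\right) - 9399\right) + \frac{1}{2} \left(- \frac{1}{13}\right) 94 = \left(\left(- \frac{4210}{237} + \frac{10936}{6817}\right) - 9399\right) - \frac{47}{13} = \left(- \frac{26107738}{1615629} - 9399\right) - \frac{47}{13} = - \frac{15211404709}{1615629} - \frac{47}{13} = - \frac{197824195780}{21003177}$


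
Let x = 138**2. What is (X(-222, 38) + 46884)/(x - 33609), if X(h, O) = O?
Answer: -46922/14565 ≈ -3.2216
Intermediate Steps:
x = 19044
(X(-222, 38) + 46884)/(x - 33609) = (38 + 46884)/(19044 - 33609) = 46922/(-14565) = 46922*(-1/14565) = -46922/14565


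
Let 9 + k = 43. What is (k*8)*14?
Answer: 3808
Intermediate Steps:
k = 34 (k = -9 + 43 = 34)
(k*8)*14 = (34*8)*14 = 272*14 = 3808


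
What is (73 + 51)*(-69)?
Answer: -8556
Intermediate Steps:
(73 + 51)*(-69) = 124*(-69) = -8556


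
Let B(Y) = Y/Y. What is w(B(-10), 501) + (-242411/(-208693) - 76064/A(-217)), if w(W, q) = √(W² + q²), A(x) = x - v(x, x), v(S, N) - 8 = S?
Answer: 1984495455/208693 + √251002 ≈ 10010.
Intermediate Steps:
v(S, N) = 8 + S
B(Y) = 1
A(x) = -8 (A(x) = x - (8 + x) = x + (-8 - x) = -8)
w(B(-10), 501) + (-242411/(-208693) - 76064/A(-217)) = √(1² + 501²) + (-242411/(-208693) - 76064/(-8)) = √(1 + 251001) + (-242411*(-1/208693) - 76064*(-⅛)) = √251002 + (242411/208693 + 9508) = √251002 + 1984495455/208693 = 1984495455/208693 + √251002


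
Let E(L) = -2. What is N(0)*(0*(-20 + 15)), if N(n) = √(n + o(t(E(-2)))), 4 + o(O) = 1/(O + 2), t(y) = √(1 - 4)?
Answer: 0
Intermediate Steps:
t(y) = I*√3 (t(y) = √(-3) = I*√3)
o(O) = -4 + 1/(2 + O) (o(O) = -4 + 1/(O + 2) = -4 + 1/(2 + O))
N(n) = √(n + (-7 - 4*I*√3)/(2 + I*√3))
N(0)*(0*(-20 + 15)) = √((-7 + 0*(2 + I*√3) - 4*I*√3)/(2 + I*√3))*(0*(-20 + 15)) = √((-7 + 0 - 4*I*√3)/(2 + I*√3))*(0*(-5)) = √((-7 - 4*I*√3)/(2 + I*√3))*0 = 0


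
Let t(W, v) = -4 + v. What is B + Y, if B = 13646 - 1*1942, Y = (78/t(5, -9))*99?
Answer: 11110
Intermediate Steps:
Y = -594 (Y = (78/(-4 - 9))*99 = (78/(-13))*99 = (78*(-1/13))*99 = -6*99 = -594)
B = 11704 (B = 13646 - 1942 = 11704)
B + Y = 11704 - 594 = 11110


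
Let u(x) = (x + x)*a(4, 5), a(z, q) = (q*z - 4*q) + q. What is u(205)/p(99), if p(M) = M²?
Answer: 2050/9801 ≈ 0.20916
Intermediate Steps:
a(z, q) = -3*q + q*z (a(z, q) = (-4*q + q*z) + q = -3*q + q*z)
u(x) = 10*x (u(x) = (x + x)*(5*(-3 + 4)) = (2*x)*(5*1) = (2*x)*5 = 10*x)
u(205)/p(99) = (10*205)/(99²) = 2050/9801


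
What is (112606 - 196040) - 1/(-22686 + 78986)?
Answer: -4697334201/56300 ≈ -83434.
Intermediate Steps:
(112606 - 196040) - 1/(-22686 + 78986) = -83434 - 1/56300 = -4697334201/56300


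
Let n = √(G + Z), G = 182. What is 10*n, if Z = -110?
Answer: 60*√2 ≈ 84.853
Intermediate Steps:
n = 6*√2 (n = √(182 - 110) = √72 = 6*√2 ≈ 8.4853)
10*n = 10*(6*√2) = 60*√2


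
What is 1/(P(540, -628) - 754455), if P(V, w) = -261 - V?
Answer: -1/755256 ≈ -1.3241e-6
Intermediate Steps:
1/(P(540, -628) - 754455) = 1/((-261 - 1*540) - 754455) = 1/((-261 - 540) - 754455) = 1/(-801 - 754455) = 1/(-755256) = -1/755256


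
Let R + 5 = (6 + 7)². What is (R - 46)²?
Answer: 13924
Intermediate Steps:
R = 164 (R = -5 + (6 + 7)² = -5 + 13² = -5 + 169 = 164)
(R - 46)² = (164 - 46)² = 118² = 13924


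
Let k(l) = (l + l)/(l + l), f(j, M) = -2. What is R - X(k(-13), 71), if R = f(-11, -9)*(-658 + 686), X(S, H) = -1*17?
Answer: -39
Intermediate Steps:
k(l) = 1 (k(l) = (2*l)/((2*l)) = (2*l)*(1/(2*l)) = 1)
X(S, H) = -17
R = -56 (R = -2*(-658 + 686) = -2*28 = -56)
R - X(k(-13), 71) = -56 - 1*(-17) = -56 + 17 = -39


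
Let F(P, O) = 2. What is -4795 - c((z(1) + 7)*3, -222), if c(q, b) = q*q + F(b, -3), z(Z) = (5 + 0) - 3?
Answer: -5526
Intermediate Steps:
z(Z) = 2 (z(Z) = 5 - 3 = 2)
c(q, b) = 2 + q² (c(q, b) = q*q + 2 = q² + 2 = 2 + q²)
-4795 - c((z(1) + 7)*3, -222) = -4795 - (2 + ((2 + 7)*3)²) = -4795 - (2 + (9*3)²) = -4795 - (2 + 27²) = -4795 - (2 + 729) = -4795 - 1*731 = -4795 - 731 = -5526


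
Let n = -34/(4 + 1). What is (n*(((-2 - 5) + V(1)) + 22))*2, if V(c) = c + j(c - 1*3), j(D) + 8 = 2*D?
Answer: -272/5 ≈ -54.400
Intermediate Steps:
j(D) = -8 + 2*D
n = -34/5 (n = -34/(1*5) = -34/5 ≈ -6.8000)
V(c) = -14 + 3*c (V(c) = c + (-8 + 2*(c - 1*3)) = c + (-8 + 2*(c - 3)) = c + (-8 + 2*(-3 + c)) = c + (-8 + (-6 + 2*c)) = c + (-14 + 2*c) = -14 + 3*c)
(n*(((-2 - 5) + V(1)) + 22))*2 = -34*(((-2 - 5) + (-14 + 3*1)) + 22)/5*2 = -34*((-7 + (-14 + 3)) + 22)/5*2 = -34*((-7 - 11) + 22)/5*2 = -34*(-18 + 22)/5*2 = -34/5*4*2 = -136/5*2 = -272/5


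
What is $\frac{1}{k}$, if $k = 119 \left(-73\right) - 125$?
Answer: $- \frac{1}{8812} \approx -0.00011348$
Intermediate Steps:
$k = -8812$ ($k = -8687 - 125 = -8812$)
$\frac{1}{k} = \frac{1}{-8812} = - \frac{1}{8812}$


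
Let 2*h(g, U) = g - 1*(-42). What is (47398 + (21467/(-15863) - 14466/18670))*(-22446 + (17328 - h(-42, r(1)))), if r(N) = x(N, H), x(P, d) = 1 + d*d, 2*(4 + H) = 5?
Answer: -35920340520155388/148081105 ≈ -2.4257e+8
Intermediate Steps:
H = -3/2 (H = -4 + (½)*5 = -4 + 5/2 = -3/2 ≈ -1.5000)
x(P, d) = 1 + d²
r(N) = 13/4 (r(N) = 1 + (-3/2)² = 1 + 9/4 = 13/4)
h(g, U) = 21 + g/2 (h(g, U) = (g - 1*(-42))/2 = (g + 42)/2 = (42 + g)/2 = 21 + g/2)
(47398 + (21467/(-15863) - 14466/18670))*(-22446 + (17328 - h(-42, r(1)))) = (47398 + (21467/(-15863) - 14466/18670))*(-22446 + (17328 - (21 + (½)*(-42)))) = (47398 + (21467*(-1/15863) - 14466*1/18670))*(-22446 + (17328 - (21 - 21))) = (47398 + (-21467/15863 - 7233/9335))*(-22446 + (17328 - 1*0)) = (47398 - 315131524/148081105)*(-22446 + (17328 + 0)) = 7018433083266*(-22446 + 17328)/148081105 = (7018433083266/148081105)*(-5118) = -35920340520155388/148081105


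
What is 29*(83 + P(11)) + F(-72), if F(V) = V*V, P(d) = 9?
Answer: 7852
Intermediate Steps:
F(V) = V²
29*(83 + P(11)) + F(-72) = 29*(83 + 9) + (-72)² = 29*92 + 5184 = 2668 + 5184 = 7852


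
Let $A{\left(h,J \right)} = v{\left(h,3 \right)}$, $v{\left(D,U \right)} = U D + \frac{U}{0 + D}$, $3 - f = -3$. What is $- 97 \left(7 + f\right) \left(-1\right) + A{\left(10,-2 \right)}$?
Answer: $\frac{12913}{10} \approx 1291.3$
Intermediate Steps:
$f = 6$ ($f = 3 - -3 = 3 + 3 = 6$)
$v{\left(D,U \right)} = D U + \frac{U}{D}$
$A{\left(h,J \right)} = 3 h + \frac{3}{h}$ ($A{\left(h,J \right)} = h 3 + \frac{3}{h} = 3 h + \frac{3}{h}$)
$- 97 \left(7 + f\right) \left(-1\right) + A{\left(10,-2 \right)} = - 97 \left(7 + 6\right) \left(-1\right) + \left(3 \cdot 10 + \frac{3}{10}\right) = - 97 \cdot 13 \left(-1\right) + \left(30 + 3 \cdot \frac{1}{10}\right) = \left(-97\right) \left(-13\right) + \left(30 + \frac{3}{10}\right) = 1261 + \frac{303}{10} = \frac{12913}{10}$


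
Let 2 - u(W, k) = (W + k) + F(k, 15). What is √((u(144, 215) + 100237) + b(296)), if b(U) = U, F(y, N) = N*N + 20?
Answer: √99931 ≈ 316.12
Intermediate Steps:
F(y, N) = 20 + N² (F(y, N) = N² + 20 = 20 + N²)
u(W, k) = -243 - W - k (u(W, k) = 2 - ((W + k) + (20 + 15²)) = 2 - ((W + k) + (20 + 225)) = 2 - ((W + k) + 245) = 2 - (245 + W + k) = 2 + (-245 - W - k) = -243 - W - k)
√((u(144, 215) + 100237) + b(296)) = √(((-243 - 1*144 - 1*215) + 100237) + 296) = √(((-243 - 144 - 215) + 100237) + 296) = √((-602 + 100237) + 296) = √(99635 + 296) = √99931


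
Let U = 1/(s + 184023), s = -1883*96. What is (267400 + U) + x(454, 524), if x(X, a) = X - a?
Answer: 870159151/3255 ≈ 2.6733e+5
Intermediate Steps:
s = -180768
U = 1/3255 (U = 1/(-180768 + 184023) = 1/3255 ≈ 0.00030722)
(267400 + U) + x(454, 524) = (267400 + 1/3255) + (454 - 1*524) = 870387001/3255 + (454 - 524) = 870387001/3255 - 70 = 870159151/3255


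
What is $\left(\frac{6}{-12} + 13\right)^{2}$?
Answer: $\frac{625}{4} \approx 156.25$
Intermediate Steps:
$\left(\frac{6}{-12} + 13\right)^{2} = \left(6 \left(- \frac{1}{12}\right) + 13\right)^{2} = \left(- \frac{1}{2} + 13\right)^{2} = \left(\frac{25}{2}\right)^{2} = \frac{625}{4}$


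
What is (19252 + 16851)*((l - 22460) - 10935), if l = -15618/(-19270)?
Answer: -11616249136648/9635 ≈ -1.2056e+9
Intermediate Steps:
l = 7809/9635 (l = -15618*(-1/19270) = 7809/9635 ≈ 0.81048)
(19252 + 16851)*((l - 22460) - 10935) = (19252 + 16851)*((7809/9635 - 22460) - 10935) = 36103*(-216394291/9635 - 10935) = 36103*(-321753016/9635) = -11616249136648/9635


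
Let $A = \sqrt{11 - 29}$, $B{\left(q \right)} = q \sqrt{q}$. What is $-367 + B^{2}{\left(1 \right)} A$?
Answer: $-367 + 3 i \sqrt{2} \approx -367.0 + 4.2426 i$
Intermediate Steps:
$B{\left(q \right)} = q^{\frac{3}{2}}$
$A = 3 i \sqrt{2}$ ($A = \sqrt{11 + \left(-51 + 22\right)} = \sqrt{11 - 29} = \sqrt{-18} = 3 i \sqrt{2} \approx 4.2426 i$)
$-367 + B^{2}{\left(1 \right)} A = -367 + \left(1^{\frac{3}{2}}\right)^{2} \cdot 3 i \sqrt{2} = -367 + 1^{2} \cdot 3 i \sqrt{2} = -367 + 1 \cdot 3 i \sqrt{2} = -367 + 3 i \sqrt{2}$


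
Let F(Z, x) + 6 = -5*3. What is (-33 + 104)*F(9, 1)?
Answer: -1491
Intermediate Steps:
F(Z, x) = -21 (F(Z, x) = -6 - 5*3 = -6 - 15 = -21)
(-33 + 104)*F(9, 1) = (-33 + 104)*(-21) = 71*(-21) = -1491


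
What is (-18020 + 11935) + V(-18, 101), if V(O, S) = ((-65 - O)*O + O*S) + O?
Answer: -7075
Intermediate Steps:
V(O, S) = O + O*S + O*(-65 - O) (V(O, S) = (O*(-65 - O) + O*S) + O = (O*S + O*(-65 - O)) + O = O + O*S + O*(-65 - O))
(-18020 + 11935) + V(-18, 101) = (-18020 + 11935) - 18*(-64 + 101 - 1*(-18)) = -6085 - 18*(-64 + 101 + 18) = -6085 - 18*55 = -6085 - 990 = -7075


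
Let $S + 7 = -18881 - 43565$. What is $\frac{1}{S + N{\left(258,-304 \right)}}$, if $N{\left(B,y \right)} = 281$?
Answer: $- \frac{1}{62172} \approx -1.6084 \cdot 10^{-5}$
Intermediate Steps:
$S = -62453$ ($S = -7 - 62446 = -62453$)
$\frac{1}{S + N{\left(258,-304 \right)}} = \frac{1}{-62453 + 281} = \frac{1}{-62172} = - \frac{1}{62172}$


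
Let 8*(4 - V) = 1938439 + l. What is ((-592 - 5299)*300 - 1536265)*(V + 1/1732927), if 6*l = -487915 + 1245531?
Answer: 35459806303765742335/41590248 ≈ 8.5260e+11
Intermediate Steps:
l = 378808/3 (l = (-487915 + 1245531)/6 = (⅙)*757616 = 378808/3 ≈ 1.2627e+5)
V = -6194029/24 (V = 4 - (1938439 + 378808/3)/8 = 4 - ⅛*6194125/3 = 4 - 6194125/24 = -6194029/24 ≈ -2.5808e+5)
((-592 - 5299)*300 - 1536265)*(V + 1/1732927) = ((-592 - 5299)*300 - 1536265)*(-6194029/24 + 1/1732927) = (-5891*300 - 1536265)*(-6194029/24 + 1/1732927) = (-1767300 - 1536265)*(-10733800092859/41590248) = -3303565*(-10733800092859/41590248) = 35459806303765742335/41590248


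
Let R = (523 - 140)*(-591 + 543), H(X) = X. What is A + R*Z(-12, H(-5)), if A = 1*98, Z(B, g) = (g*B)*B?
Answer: 13236578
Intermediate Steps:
Z(B, g) = g*B**2 (Z(B, g) = (B*g)*B = g*B**2)
R = -18384 (R = 383*(-48) = -18384)
A = 98
A + R*Z(-12, H(-5)) = 98 - (-91920)*(-12)**2 = 98 - (-91920)*144 = 98 - 18384*(-720) = 98 + 13236480 = 13236578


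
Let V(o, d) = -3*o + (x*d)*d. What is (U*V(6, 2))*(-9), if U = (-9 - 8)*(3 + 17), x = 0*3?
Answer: -55080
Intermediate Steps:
x = 0
V(o, d) = -3*o (V(o, d) = -3*o + (0*d)*d = -3*o + 0*d = -3*o + 0 = -3*o)
U = -340 (U = -17*20 = -340)
(U*V(6, 2))*(-9) = -(-1020)*6*(-9) = -340*(-18)*(-9) = 6120*(-9) = -55080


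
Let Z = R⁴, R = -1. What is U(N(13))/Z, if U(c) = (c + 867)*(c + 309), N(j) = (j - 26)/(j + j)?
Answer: 1069261/4 ≈ 2.6732e+5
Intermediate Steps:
Z = 1 (Z = (-1)⁴ = 1)
N(j) = (-26 + j)/(2*j) (N(j) = (-26 + j)/((2*j)) = (-26 + j)*(1/(2*j)) = (-26 + j)/(2*j))
U(c) = (309 + c)*(867 + c) (U(c) = (867 + c)*(309 + c) = (309 + c)*(867 + c))
U(N(13))/Z = (267903 + ((½)*(-26 + 13)/13)² + 1176*((½)*(-26 + 13)/13))/1 = (267903 + ((½)*(1/13)*(-13))² + 1176*((½)*(1/13)*(-13)))*1 = (267903 + (-½)² + 1176*(-½))*1 = (267903 + ¼ - 588)*1 = (1069261/4)*1 = 1069261/4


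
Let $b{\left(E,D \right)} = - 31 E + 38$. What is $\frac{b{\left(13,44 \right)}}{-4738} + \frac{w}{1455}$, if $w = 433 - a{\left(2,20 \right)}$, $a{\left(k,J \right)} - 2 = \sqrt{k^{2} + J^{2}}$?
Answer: $\frac{2573153}{6893790} - \frac{2 \sqrt{101}}{1455} \approx 0.35944$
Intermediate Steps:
$a{\left(k,J \right)} = 2 + \sqrt{J^{2} + k^{2}}$ ($a{\left(k,J \right)} = 2 + \sqrt{k^{2} + J^{2}} = 2 + \sqrt{J^{2} + k^{2}}$)
$w = 431 - 2 \sqrt{101}$ ($w = 433 - \left(2 + \sqrt{20^{2} + 2^{2}}\right) = 433 - \left(2 + \sqrt{400 + 4}\right) = 433 - \left(2 + \sqrt{404}\right) = 433 - \left(2 + 2 \sqrt{101}\right) = 431 - 2 \sqrt{101} \approx 410.9$)
$b{\left(E,D \right)} = 38 - 31 E$
$\frac{b{\left(13,44 \right)}}{-4738} + \frac{w}{1455} = \frac{38 - 403}{-4738} + \frac{431 - 2 \sqrt{101}}{1455} = \left(38 - 403\right) \left(- \frac{1}{4738}\right) + \left(431 - 2 \sqrt{101}\right) \frac{1}{1455} = \left(-365\right) \left(- \frac{1}{4738}\right) + \left(\frac{431}{1455} - \frac{2 \sqrt{101}}{1455}\right) = \frac{365}{4738} + \left(\frac{431}{1455} - \frac{2 \sqrt{101}}{1455}\right) = \frac{2573153}{6893790} - \frac{2 \sqrt{101}}{1455}$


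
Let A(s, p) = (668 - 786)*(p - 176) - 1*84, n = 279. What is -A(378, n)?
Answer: 12238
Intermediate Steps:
A(s, p) = 20684 - 118*p (A(s, p) = -118*(-176 + p) - 84 = (20768 - 118*p) - 84 = 20684 - 118*p)
-A(378, n) = -(20684 - 118*279) = -(20684 - 32922) = -1*(-12238) = 12238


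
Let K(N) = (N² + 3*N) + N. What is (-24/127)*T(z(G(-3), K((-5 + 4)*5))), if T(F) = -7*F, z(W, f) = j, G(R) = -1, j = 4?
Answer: 672/127 ≈ 5.2913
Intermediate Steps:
K(N) = N² + 4*N
z(W, f) = 4
(-24/127)*T(z(G(-3), K((-5 + 4)*5))) = (-24/127)*(-7*4) = -24*1/127*(-28) = -24/127*(-28) = 672/127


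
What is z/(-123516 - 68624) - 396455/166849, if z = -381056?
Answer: -242231753/616507055 ≈ -0.39291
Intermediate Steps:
z/(-123516 - 68624) - 396455/166849 = -381056/(-123516 - 68624) - 396455/166849 = -381056/(-192140) - 396455*1/166849 = -381056*(-1/192140) - 396455/166849 = 7328/3695 - 396455/166849 = -242231753/616507055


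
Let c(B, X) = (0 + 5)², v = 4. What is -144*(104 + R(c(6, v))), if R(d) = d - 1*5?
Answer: -17856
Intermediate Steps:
c(B, X) = 25 (c(B, X) = 5² = 25)
R(d) = -5 + d (R(d) = d - 5 = -5 + d)
-144*(104 + R(c(6, v))) = -144*(104 + (-5 + 25)) = -144*(104 + 20) = -144*124 = -17856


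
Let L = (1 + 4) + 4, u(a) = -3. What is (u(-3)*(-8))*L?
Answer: 216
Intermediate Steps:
L = 9 (L = 5 + 4 = 9)
(u(-3)*(-8))*L = -3*(-8)*9 = 24*9 = 216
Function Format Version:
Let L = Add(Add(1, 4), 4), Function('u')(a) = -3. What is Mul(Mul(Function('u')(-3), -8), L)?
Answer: 216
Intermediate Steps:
L = 9 (L = Add(5, 4) = 9)
Mul(Mul(Function('u')(-3), -8), L) = Mul(Mul(-3, -8), 9) = Mul(24, 9) = 216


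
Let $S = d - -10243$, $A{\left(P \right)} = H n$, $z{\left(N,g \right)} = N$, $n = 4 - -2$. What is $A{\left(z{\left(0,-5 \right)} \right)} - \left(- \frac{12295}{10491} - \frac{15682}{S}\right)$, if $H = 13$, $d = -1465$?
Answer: $\frac{414192512}{5116111} \approx 80.958$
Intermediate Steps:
$n = 6$ ($n = 4 + 2 = 6$)
$A{\left(P \right)} = 78$ ($A{\left(P \right)} = 13 \cdot 6 = 78$)
$S = 8778$ ($S = -1465 - -10243 = -1465 + 10243 = 8778$)
$A{\left(z{\left(0,-5 \right)} \right)} - \left(- \frac{12295}{10491} - \frac{15682}{S}\right) = 78 - \left(- \frac{12295}{10491} - \frac{15682}{8778}\right) = 78 - \left(\left(-12295\right) \frac{1}{10491} - \frac{7841}{4389}\right) = 78 - \left(- \frac{12295}{10491} - \frac{7841}{4389}\right) = 78 - - \frac{15135854}{5116111} = 78 + \frac{15135854}{5116111} = \frac{414192512}{5116111}$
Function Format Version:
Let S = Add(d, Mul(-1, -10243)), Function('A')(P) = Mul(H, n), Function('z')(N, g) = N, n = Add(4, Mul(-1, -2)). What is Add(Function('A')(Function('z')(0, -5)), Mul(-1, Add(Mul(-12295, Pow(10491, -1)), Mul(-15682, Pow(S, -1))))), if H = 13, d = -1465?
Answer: Rational(414192512, 5116111) ≈ 80.958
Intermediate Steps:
n = 6 (n = Add(4, 2) = 6)
Function('A')(P) = 78 (Function('A')(P) = Mul(13, 6) = 78)
S = 8778 (S = Add(-1465, Mul(-1, -10243)) = Add(-1465, 10243) = 8778)
Add(Function('A')(Function('z')(0, -5)), Mul(-1, Add(Mul(-12295, Pow(10491, -1)), Mul(-15682, Pow(S, -1))))) = Add(78, Mul(-1, Add(Mul(-12295, Pow(10491, -1)), Mul(-15682, Pow(8778, -1))))) = Add(78, Mul(-1, Add(Mul(-12295, Rational(1, 10491)), Mul(-15682, Rational(1, 8778))))) = Add(78, Mul(-1, Add(Rational(-12295, 10491), Rational(-7841, 4389)))) = Add(78, Mul(-1, Rational(-15135854, 5116111))) = Add(78, Rational(15135854, 5116111)) = Rational(414192512, 5116111)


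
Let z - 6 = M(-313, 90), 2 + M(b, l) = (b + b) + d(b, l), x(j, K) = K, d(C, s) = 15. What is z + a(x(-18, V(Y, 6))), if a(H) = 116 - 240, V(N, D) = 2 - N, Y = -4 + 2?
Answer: -731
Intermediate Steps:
Y = -2
M(b, l) = 13 + 2*b (M(b, l) = -2 + ((b + b) + 15) = -2 + (2*b + 15) = -2 + (15 + 2*b) = 13 + 2*b)
a(H) = -124
z = -607 (z = 6 + (13 + 2*(-313)) = 6 + (13 - 626) = 6 - 613 = -607)
z + a(x(-18, V(Y, 6))) = -607 - 124 = -731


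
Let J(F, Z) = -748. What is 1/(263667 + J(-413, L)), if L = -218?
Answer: 1/262919 ≈ 3.8035e-6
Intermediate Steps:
1/(263667 + J(-413, L)) = 1/(263667 - 748) = 1/262919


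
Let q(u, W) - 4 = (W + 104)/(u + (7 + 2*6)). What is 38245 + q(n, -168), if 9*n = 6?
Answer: 2256499/59 ≈ 38246.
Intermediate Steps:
n = ⅔ (n = (⅑)*6 = ⅔ ≈ 0.66667)
q(u, W) = 4 + (104 + W)/(19 + u) (q(u, W) = 4 + (W + 104)/(u + (7 + 2*6)) = 4 + (104 + W)/(u + (7 + 12)) = 4 + (104 + W)/(u + 19) = 4 + (104 + W)/(19 + u))
38245 + q(n, -168) = 38245 + (180 - 168 + 4*(⅔))/(19 + ⅔) = 38245 + (180 - 168 + 8/3)/(59/3) = 38245 + (3/59)*(44/3) = 38245 + 44/59 = 2256499/59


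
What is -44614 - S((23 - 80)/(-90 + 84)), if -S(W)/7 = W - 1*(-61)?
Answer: -88241/2 ≈ -44121.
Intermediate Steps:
S(W) = -427 - 7*W (S(W) = -7*(W - 1*(-61)) = -7*(W + 61) = -7*(61 + W) = -427 - 7*W)
-44614 - S((23 - 80)/(-90 + 84)) = -44614 - (-427 - 7*(23 - 80)/(-90 + 84)) = -44614 - (-427 - (-399)/(-6)) = -44614 - (-427 - (-399)*(-1)/6) = -44614 - (-427 - 7*19/2) = -44614 - (-427 - 133/2) = -44614 - 1*(-987/2) = -44614 + 987/2 = -88241/2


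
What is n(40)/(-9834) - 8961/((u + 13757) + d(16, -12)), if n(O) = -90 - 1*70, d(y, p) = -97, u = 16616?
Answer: -53179/190124 ≈ -0.27971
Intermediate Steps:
n(O) = -160 (n(O) = -90 - 70 = -160)
n(40)/(-9834) - 8961/((u + 13757) + d(16, -12)) = -160/(-9834) - 8961/((16616 + 13757) - 97) = -160*(-1/9834) - 8961/(30373 - 97) = 80/4917 - 8961/30276 = 80/4917 - 8961*1/30276 = 80/4917 - 103/348 = -53179/190124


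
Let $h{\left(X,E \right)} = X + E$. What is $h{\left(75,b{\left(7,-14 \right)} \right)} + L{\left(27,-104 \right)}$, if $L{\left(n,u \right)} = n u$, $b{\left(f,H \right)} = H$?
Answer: $-2747$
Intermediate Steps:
$h{\left(X,E \right)} = E + X$
$h{\left(75,b{\left(7,-14 \right)} \right)} + L{\left(27,-104 \right)} = \left(-14 + 75\right) + 27 \left(-104\right) = 61 - 2808 = -2747$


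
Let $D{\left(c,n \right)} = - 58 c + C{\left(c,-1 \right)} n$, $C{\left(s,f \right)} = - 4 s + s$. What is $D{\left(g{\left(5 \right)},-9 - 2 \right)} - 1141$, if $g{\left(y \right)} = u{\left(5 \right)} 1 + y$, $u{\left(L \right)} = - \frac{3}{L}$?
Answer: $-1251$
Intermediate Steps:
$g{\left(y \right)} = - \frac{3}{5} + y$ ($g{\left(y \right)} = - \frac{3}{5} \cdot 1 + y = \left(-3\right) \frac{1}{5} \cdot 1 + y = \left(- \frac{3}{5}\right) 1 + y = - \frac{3}{5} + y$)
$C{\left(s,f \right)} = - 3 s$
$D{\left(c,n \right)} = - 58 c - 3 c n$ ($D{\left(c,n \right)} = - 58 c + - 3 c n = - 58 c - 3 c n$)
$D{\left(g{\left(5 \right)},-9 - 2 \right)} - 1141 = \left(- \frac{3}{5} + 5\right) \left(-58 - 3 \left(-9 - 2\right)\right) - 1141 = \frac{22 \left(-58 - -33\right)}{5} - 1141 = \frac{22 \left(-58 + 33\right)}{5} - 1141 = \frac{22}{5} \left(-25\right) - 1141 = -110 - 1141 = -1251$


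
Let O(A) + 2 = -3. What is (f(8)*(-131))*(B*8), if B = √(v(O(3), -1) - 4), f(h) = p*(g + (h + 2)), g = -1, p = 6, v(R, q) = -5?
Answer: -169776*I ≈ -1.6978e+5*I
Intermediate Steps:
O(A) = -5 (O(A) = -2 - 3 = -5)
f(h) = 6 + 6*h (f(h) = 6*(-1 + (h + 2)) = 6*(-1 + (2 + h)) = 6*(1 + h) = 6 + 6*h)
B = 3*I (B = √(-5 - 4) = √(-9) = 3*I ≈ 3.0*I)
(f(8)*(-131))*(B*8) = ((6 + 6*8)*(-131))*((3*I)*8) = ((6 + 48)*(-131))*(24*I) = (54*(-131))*(24*I) = -169776*I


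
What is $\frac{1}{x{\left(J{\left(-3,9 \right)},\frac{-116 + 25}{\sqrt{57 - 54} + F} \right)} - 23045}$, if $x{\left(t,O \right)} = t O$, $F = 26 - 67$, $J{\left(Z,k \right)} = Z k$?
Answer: $- \frac{38770247}{895787863129} + \frac{2457 \sqrt{3}}{895787863129} \approx -4.3276 \cdot 10^{-5}$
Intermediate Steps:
$F = -41$ ($F = 26 - 67 = -41$)
$x{\left(t,O \right)} = O t$
$\frac{1}{x{\left(J{\left(-3,9 \right)},\frac{-116 + 25}{\sqrt{57 - 54} + F} \right)} - 23045} = \frac{1}{\frac{-116 + 25}{\sqrt{57 - 54} - 41} \left(\left(-3\right) 9\right) - 23045} = \frac{1}{- \frac{91}{\sqrt{3} - 41} \left(-27\right) - 23045} = \frac{1}{- \frac{91}{-41 + \sqrt{3}} \left(-27\right) - 23045} = \frac{1}{\frac{2457}{-41 + \sqrt{3}} - 23045} = \frac{1}{-23045 + \frac{2457}{-41 + \sqrt{3}}}$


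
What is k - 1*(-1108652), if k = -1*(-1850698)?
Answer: 2959350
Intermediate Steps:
k = 1850698
k - 1*(-1108652) = 1850698 - 1*(-1108652) = 1850698 + 1108652 = 2959350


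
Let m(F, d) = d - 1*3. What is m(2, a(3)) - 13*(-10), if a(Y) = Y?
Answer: 130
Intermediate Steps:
m(F, d) = -3 + d (m(F, d) = d - 3 = -3 + d)
m(2, a(3)) - 13*(-10) = (-3 + 3) - 13*(-10) = 0 + 130 = 130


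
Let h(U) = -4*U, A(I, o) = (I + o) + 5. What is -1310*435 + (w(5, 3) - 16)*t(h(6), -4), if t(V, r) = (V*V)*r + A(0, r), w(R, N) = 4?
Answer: -542214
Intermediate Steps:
A(I, o) = 5 + I + o
t(V, r) = 5 + r + r*V² (t(V, r) = (V*V)*r + (5 + 0 + r) = V²*r + (5 + r) = r*V² + (5 + r) = 5 + r + r*V²)
-1310*435 + (w(5, 3) - 16)*t(h(6), -4) = -1310*435 + (4 - 16)*(5 - 4 - 4*(-4*6)²) = -569850 - 12*(5 - 4 - 4*(-24)²) = -569850 - 12*(5 - 4 - 4*576) = -569850 - 12*(5 - 4 - 2304) = -569850 - 12*(-2303) = -569850 + 27636 = -542214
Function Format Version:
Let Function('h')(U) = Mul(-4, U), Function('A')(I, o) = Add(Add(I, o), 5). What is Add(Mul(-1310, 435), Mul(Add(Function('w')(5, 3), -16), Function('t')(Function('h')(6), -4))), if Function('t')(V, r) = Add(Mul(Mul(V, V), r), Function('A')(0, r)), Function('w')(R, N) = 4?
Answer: -542214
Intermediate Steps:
Function('A')(I, o) = Add(5, I, o)
Function('t')(V, r) = Add(5, r, Mul(r, Pow(V, 2))) (Function('t')(V, r) = Add(Mul(Mul(V, V), r), Add(5, 0, r)) = Add(Mul(Pow(V, 2), r), Add(5, r)) = Add(Mul(r, Pow(V, 2)), Add(5, r)) = Add(5, r, Mul(r, Pow(V, 2))))
Add(Mul(-1310, 435), Mul(Add(Function('w')(5, 3), -16), Function('t')(Function('h')(6), -4))) = Add(Mul(-1310, 435), Mul(Add(4, -16), Add(5, -4, Mul(-4, Pow(Mul(-4, 6), 2))))) = Add(-569850, Mul(-12, Add(5, -4, Mul(-4, Pow(-24, 2))))) = Add(-569850, Mul(-12, Add(5, -4, Mul(-4, 576)))) = Add(-569850, Mul(-12, Add(5, -4, -2304))) = Add(-569850, Mul(-12, -2303)) = Add(-569850, 27636) = -542214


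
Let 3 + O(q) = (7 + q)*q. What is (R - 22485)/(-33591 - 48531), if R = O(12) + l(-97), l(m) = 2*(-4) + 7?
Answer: 22261/82122 ≈ 0.27107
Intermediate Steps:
l(m) = -1 (l(m) = -8 + 7 = -1)
O(q) = -3 + q*(7 + q) (O(q) = -3 + (7 + q)*q = -3 + q*(7 + q))
R = 224 (R = (-3 + 12**2 + 7*12) - 1 = (-3 + 144 + 84) - 1 = 225 - 1 = 224)
(R - 22485)/(-33591 - 48531) = (224 - 22485)/(-33591 - 48531) = -22261/(-82122) = -22261*(-1/82122) = 22261/82122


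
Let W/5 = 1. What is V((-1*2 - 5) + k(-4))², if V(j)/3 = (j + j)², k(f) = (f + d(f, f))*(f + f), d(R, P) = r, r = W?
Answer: 7290000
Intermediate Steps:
W = 5 (W = 5*1 = 5)
r = 5
d(R, P) = 5
k(f) = 2*f*(5 + f) (k(f) = (f + 5)*(f + f) = (5 + f)*(2*f) = 2*f*(5 + f))
V(j) = 12*j² (V(j) = 3*(j + j)² = 3*(2*j)² = 3*(4*j²) = 12*j²)
V((-1*2 - 5) + k(-4))² = (12*((-1*2 - 5) + 2*(-4)*(5 - 4))²)² = (12*((-2 - 5) + 2*(-4)*1)²)² = (12*(-7 - 8)²)² = (12*(-15)²)² = (12*225)² = 2700² = 7290000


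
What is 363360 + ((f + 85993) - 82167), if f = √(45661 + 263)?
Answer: 367186 + 2*√11481 ≈ 3.6740e+5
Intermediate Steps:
f = 2*√11481 (f = √45924 = 2*√11481 ≈ 214.30)
363360 + ((f + 85993) - 82167) = 363360 + ((2*√11481 + 85993) - 82167) = 363360 + ((85993 + 2*√11481) - 82167) = 363360 + (3826 + 2*√11481) = 367186 + 2*√11481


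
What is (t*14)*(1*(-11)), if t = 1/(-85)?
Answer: 154/85 ≈ 1.8118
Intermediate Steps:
t = -1/85 ≈ -0.011765
(t*14)*(1*(-11)) = (-1/85*14)*(1*(-11)) = -14/85*(-11) = 154/85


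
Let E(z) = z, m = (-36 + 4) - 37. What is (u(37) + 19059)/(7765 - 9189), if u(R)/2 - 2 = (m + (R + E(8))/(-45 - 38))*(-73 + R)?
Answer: -1997813/118192 ≈ -16.903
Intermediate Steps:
m = -69 (m = -32 - 37 = -69)
u(R) = 4 + 2*(-73 + R)*(-5735/83 - R/83) (u(R) = 4 + 2*((-69 + (R + 8)/(-45 - 38))*(-73 + R)) = 4 + 2*((-69 + (8 + R)/(-83))*(-73 + R)) = 4 + 2*((-69 + (8 + R)*(-1/83))*(-73 + R)) = 4 + 2*((-69 + (-8/83 - R/83))*(-73 + R)) = 4 + 2*((-5735/83 - R/83)*(-73 + R)) = 4 + 2*((-73 + R)*(-5735/83 - R/83)) = 4 + 2*(-73 + R)*(-5735/83 - R/83))
(u(37) + 19059)/(7765 - 9189) = ((837642/83 - 11324/83*37 - 2/83*37**2) + 19059)/(7765 - 9189) = ((837642/83 - 418988/83 - 2/83*1369) + 19059)/(-1424) = ((837642/83 - 418988/83 - 2738/83) + 19059)*(-1/1424) = (415916/83 + 19059)*(-1/1424) = (1997813/83)*(-1/1424) = -1997813/118192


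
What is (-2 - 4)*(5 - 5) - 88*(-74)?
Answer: 6512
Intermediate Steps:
(-2 - 4)*(5 - 5) - 88*(-74) = -6*0 + 6512 = 0 + 6512 = 6512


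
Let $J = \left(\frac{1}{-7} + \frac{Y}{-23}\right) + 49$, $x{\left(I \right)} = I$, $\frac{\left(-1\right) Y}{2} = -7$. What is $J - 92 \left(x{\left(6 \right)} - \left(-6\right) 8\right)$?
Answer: $- \frac{792080}{161} \approx -4919.8$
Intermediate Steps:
$Y = 14$ ($Y = \left(-2\right) \left(-7\right) = 14$)
$J = \frac{7768}{161}$ ($J = \left(\frac{1}{-7} + \frac{14}{-23}\right) + 49 = \left(- \frac{1}{7} + 14 \left(- \frac{1}{23}\right)\right) + 49 = \left(- \frac{1}{7} - \frac{14}{23}\right) + 49 = - \frac{121}{161} + 49 = \frac{7768}{161} \approx 48.248$)
$J - 92 \left(x{\left(6 \right)} - \left(-6\right) 8\right) = \frac{7768}{161} - 92 \left(6 - \left(-6\right) 8\right) = \frac{7768}{161} - 92 \left(6 - -48\right) = \frac{7768}{161} - 92 \left(6 + 48\right) = \frac{7768}{161} - 4968 = - \frac{792080}{161}$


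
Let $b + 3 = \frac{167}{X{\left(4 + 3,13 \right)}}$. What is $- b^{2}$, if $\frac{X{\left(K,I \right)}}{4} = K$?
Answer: $- \frac{6889}{784} \approx -8.787$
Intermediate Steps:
$X{\left(K,I \right)} = 4 K$
$b = \frac{83}{28}$ ($b = -3 + \frac{167}{4 \left(4 + 3\right)} = -3 + \frac{167}{4 \cdot 7} = -3 + \frac{167}{28} = \frac{83}{28} \approx 2.9643$)
$- b^{2} = - \left(\frac{83}{28}\right)^{2} = \left(-1\right) \frac{6889}{784} = - \frac{6889}{784}$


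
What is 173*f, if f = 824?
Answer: 142552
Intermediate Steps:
173*f = 173*824 = 142552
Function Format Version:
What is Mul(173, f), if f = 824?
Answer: 142552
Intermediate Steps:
Mul(173, f) = Mul(173, 824) = 142552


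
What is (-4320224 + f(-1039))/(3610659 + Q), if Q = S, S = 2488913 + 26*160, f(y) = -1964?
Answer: -1080547/1525933 ≈ -0.70812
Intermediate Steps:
S = 2493073 (S = 2488913 + 4160 = 2493073)
Q = 2493073
(-4320224 + f(-1039))/(3610659 + Q) = (-4320224 - 1964)/(3610659 + 2493073) = -4322188/6103732 = -4322188*1/6103732 = -1080547/1525933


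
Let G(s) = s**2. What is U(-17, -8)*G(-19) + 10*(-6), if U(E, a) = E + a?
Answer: -9085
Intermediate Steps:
U(-17, -8)*G(-19) + 10*(-6) = (-17 - 8)*(-19)**2 + 10*(-6) = -25*361 - 60 = -9025 - 60 = -9085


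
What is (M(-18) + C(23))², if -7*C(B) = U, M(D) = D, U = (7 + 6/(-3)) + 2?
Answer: 361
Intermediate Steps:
U = 7 (U = (7 + 6*(-⅓)) + 2 = (7 - 2) + 2 = 5 + 2 = 7)
C(B) = -1 (C(B) = -⅐*7 = -1)
(M(-18) + C(23))² = (-18 - 1)² = (-19)² = 361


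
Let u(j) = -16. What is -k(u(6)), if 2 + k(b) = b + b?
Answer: 34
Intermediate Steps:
k(b) = -2 + 2*b (k(b) = -2 + (b + b) = -2 + 2*b)
-k(u(6)) = -(-2 + 2*(-16)) = -(-2 - 32) = -1*(-34) = 34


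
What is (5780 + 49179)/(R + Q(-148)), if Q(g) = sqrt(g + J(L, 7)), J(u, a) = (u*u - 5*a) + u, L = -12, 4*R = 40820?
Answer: 560856595/104142076 - 54959*I*sqrt(51)/104142076 ≈ 5.3855 - 0.0037688*I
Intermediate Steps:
R = 10205 (R = (1/4)*40820 = 10205)
J(u, a) = u + u**2 - 5*a (J(u, a) = (u**2 - 5*a) + u = u + u**2 - 5*a)
Q(g) = sqrt(97 + g) (Q(g) = sqrt(g + (-12 + (-12)**2 - 5*7)) = sqrt(g + (-12 + 144 - 35)) = sqrt(g + 97) = sqrt(97 + g))
(5780 + 49179)/(R + Q(-148)) = (5780 + 49179)/(10205 + sqrt(97 - 148)) = 54959/(10205 + sqrt(-51)) = 54959/(10205 + I*sqrt(51))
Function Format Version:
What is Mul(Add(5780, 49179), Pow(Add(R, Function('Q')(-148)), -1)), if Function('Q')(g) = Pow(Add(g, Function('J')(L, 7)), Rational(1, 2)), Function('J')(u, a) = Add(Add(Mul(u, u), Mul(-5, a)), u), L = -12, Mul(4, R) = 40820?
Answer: Add(Rational(560856595, 104142076), Mul(Rational(-54959, 104142076), I, Pow(51, Rational(1, 2)))) ≈ Add(5.3855, Mul(-0.0037688, I))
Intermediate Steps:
R = 10205 (R = Mul(Rational(1, 4), 40820) = 10205)
Function('J')(u, a) = Add(u, Pow(u, 2), Mul(-5, a)) (Function('J')(u, a) = Add(Add(Pow(u, 2), Mul(-5, a)), u) = Add(u, Pow(u, 2), Mul(-5, a)))
Function('Q')(g) = Pow(Add(97, g), Rational(1, 2)) (Function('Q')(g) = Pow(Add(g, Add(-12, Pow(-12, 2), Mul(-5, 7))), Rational(1, 2)) = Pow(Add(g, Add(-12, 144, -35)), Rational(1, 2)) = Pow(Add(g, 97), Rational(1, 2)) = Pow(Add(97, g), Rational(1, 2)))
Mul(Add(5780, 49179), Pow(Add(R, Function('Q')(-148)), -1)) = Mul(Add(5780, 49179), Pow(Add(10205, Pow(Add(97, -148), Rational(1, 2))), -1)) = Mul(54959, Pow(Add(10205, Pow(-51, Rational(1, 2))), -1)) = Mul(54959, Pow(Add(10205, Mul(I, Pow(51, Rational(1, 2)))), -1))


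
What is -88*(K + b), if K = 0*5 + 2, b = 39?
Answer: -3608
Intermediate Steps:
K = 2 (K = 0 + 2 = 2)
-88*(K + b) = -88*(2 + 39) = -88*41 = -3608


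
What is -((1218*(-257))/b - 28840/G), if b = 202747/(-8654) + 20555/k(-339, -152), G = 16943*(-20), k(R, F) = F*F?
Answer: -6094361367188906/438802639851 ≈ -13889.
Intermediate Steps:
k(R, F) = F²
G = -338860
b = -2253191859/99971008 (b = 202747/(-8654) + 20555/((-152)²) = 202747*(-1/8654) + 20555/23104 = -202747/8654 + 20555*(1/23104) = -202747/8654 + 20555/23104 = -2253191859/99971008 ≈ -22.538)
-((1218*(-257))/b - 28840/G) = -((1218*(-257))/(-2253191859/99971008) - 28840/(-338860)) = -(-313026*(-99971008/2253191859) - 28840*(-1/338860)) = -(359695686784/25898757 + 1442/16943) = -1*6094361367188906/438802639851 = -6094361367188906/438802639851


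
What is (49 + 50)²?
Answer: 9801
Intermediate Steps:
(49 + 50)² = 99² = 9801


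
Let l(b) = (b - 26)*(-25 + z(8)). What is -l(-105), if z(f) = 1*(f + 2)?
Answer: -1965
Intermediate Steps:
z(f) = 2 + f (z(f) = 1*(2 + f) = 2 + f)
l(b) = 390 - 15*b (l(b) = (b - 26)*(-25 + (2 + 8)) = (-26 + b)*(-25 + 10) = (-26 + b)*(-15) = 390 - 15*b)
-l(-105) = -(390 - 15*(-105)) = -(390 + 1575) = -1*1965 = -1965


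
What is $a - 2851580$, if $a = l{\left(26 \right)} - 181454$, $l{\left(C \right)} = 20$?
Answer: $-3033014$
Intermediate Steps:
$a = -181434$ ($a = 20 - 181454 = -181434$)
$a - 2851580 = -181434 - 2851580 = -3033014$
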